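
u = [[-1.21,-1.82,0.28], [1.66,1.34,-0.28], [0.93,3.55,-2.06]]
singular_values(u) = [5.0, 1.46, 0.32]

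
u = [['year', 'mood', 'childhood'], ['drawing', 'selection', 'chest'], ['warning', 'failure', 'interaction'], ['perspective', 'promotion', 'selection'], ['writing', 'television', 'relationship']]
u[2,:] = ['warning', 'failure', 'interaction']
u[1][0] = 'drawing'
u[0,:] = ['year', 'mood', 'childhood']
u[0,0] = 'year'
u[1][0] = 'drawing'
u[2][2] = 'interaction'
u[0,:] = ['year', 'mood', 'childhood']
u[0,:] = ['year', 'mood', 'childhood']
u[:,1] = ['mood', 'selection', 'failure', 'promotion', 'television']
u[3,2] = 'selection'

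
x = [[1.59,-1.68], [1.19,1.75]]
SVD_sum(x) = [[0.55, -1.97],[-0.37, 1.31]] + [[1.04, 0.29], [1.56, 0.44]]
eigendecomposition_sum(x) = [[(0.8+0.75j), (-0.84+0.99j)], [0.60-0.70j, 0.88+0.66j]] + [[0.80-0.75j, -0.84-0.99j], [0.60+0.70j, 0.88-0.66j]]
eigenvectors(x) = [[0.77+0.00j,(0.77-0j)], [-0.04-0.64j,-0.04+0.64j]]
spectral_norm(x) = 2.46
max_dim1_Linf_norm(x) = 1.75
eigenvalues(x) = [(1.67+1.41j), (1.67-1.41j)]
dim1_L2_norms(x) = [2.31, 2.12]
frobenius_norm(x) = 3.14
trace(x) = 3.34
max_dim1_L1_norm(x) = 3.27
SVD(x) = [[-0.83, 0.55], [0.55, 0.83]] @ diag([2.459576295959276, 1.9441153372048812]) @ [[-0.27, 0.96], [0.96, 0.27]]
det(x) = 4.78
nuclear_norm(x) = 4.40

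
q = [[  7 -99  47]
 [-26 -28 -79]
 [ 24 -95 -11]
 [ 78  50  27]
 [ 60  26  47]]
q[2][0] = 24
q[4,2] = 47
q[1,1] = -28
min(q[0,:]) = -99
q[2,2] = -11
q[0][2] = 47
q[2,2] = -11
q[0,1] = -99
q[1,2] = -79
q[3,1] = 50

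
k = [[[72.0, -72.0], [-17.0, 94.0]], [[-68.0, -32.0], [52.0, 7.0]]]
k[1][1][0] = 52.0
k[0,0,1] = -72.0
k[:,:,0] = [[72.0, -17.0], [-68.0, 52.0]]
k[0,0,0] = 72.0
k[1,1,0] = 52.0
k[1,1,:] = [52.0, 7.0]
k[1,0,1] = -32.0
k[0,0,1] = -72.0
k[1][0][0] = -68.0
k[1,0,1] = -32.0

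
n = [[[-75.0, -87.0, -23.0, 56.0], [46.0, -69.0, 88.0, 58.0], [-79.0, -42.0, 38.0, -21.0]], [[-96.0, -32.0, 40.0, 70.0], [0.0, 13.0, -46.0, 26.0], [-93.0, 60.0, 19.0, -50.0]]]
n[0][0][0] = -75.0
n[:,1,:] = [[46.0, -69.0, 88.0, 58.0], [0.0, 13.0, -46.0, 26.0]]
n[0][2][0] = -79.0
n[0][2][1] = -42.0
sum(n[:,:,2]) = 116.0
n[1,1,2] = -46.0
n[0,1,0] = 46.0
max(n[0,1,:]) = 88.0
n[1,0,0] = -96.0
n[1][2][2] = 19.0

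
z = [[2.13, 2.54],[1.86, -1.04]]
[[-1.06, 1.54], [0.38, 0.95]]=z @ [[-0.02, 0.58], [-0.40, 0.12]]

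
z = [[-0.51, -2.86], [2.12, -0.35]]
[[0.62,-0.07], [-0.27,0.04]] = z @ [[-0.16, 0.02], [-0.19, 0.02]]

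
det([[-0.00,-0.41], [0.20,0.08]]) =0.082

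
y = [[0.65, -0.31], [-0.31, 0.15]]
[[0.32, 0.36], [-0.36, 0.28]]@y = [[0.10, -0.05], [-0.32, 0.15]]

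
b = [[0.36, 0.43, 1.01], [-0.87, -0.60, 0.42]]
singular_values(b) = [1.21, 1.08]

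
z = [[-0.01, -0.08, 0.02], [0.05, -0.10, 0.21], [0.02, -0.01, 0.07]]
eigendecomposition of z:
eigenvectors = [[-0.75, 0.97, -0.9], [0.47, 0.02, -0.43], [0.46, -0.22, 0.11]]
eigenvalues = [0.03, -0.02, -0.05]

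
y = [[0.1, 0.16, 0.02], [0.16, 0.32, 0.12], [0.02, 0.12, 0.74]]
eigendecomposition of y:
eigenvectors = [[-0.88,0.47,0.10],  [0.48,0.83,0.28],  [-0.06,-0.29,0.95]]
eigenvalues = [0.01, 0.37, 0.78]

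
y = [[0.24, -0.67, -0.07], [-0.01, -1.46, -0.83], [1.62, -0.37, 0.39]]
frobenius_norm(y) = 2.50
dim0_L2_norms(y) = [1.64, 1.65, 0.92]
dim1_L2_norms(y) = [0.72, 1.68, 1.71]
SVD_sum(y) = [[0.39, -0.55, -0.14], [0.75, -1.07, -0.27], [0.63, -0.90, -0.23]] + [[-0.10, -0.05, -0.06], [-0.78, -0.41, -0.51], [0.98, 0.52, 0.64]] + [[-0.05, -0.07, 0.13], [0.02, 0.02, -0.05], [0.01, 0.01, -0.02]]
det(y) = 0.52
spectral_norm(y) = 1.88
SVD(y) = [[-0.37, -0.08, -0.93], [-0.71, -0.62, 0.33], [-0.60, 0.78, 0.17]] @ diag([1.8766149681353463, 1.6416445576183119, 0.16946801412819124]) @ [[-0.56, 0.80, 0.2],  [0.76, 0.41, 0.50],  [0.32, 0.44, -0.84]]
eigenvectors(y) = [[-0.22, 0.48, 0.38], [0.32, 0.55, 0.91], [-0.92, -0.69, -0.17]]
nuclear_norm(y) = 3.69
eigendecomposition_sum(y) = [[0.29, -0.10, 0.12],[-0.41, 0.14, -0.17],[1.17, -0.41, 0.49]] + [[-0.43, 0.21, 0.18],[-0.49, 0.25, 0.21],[0.61, -0.31, -0.26]] + [[0.38,-0.78,-0.37], [0.89,-1.85,-0.87], [-0.17,0.34,0.16]]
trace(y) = -0.83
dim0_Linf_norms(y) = [1.62, 1.46, 0.83]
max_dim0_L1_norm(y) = 2.5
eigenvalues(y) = [0.92, -0.44, -1.31]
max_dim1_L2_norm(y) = 1.71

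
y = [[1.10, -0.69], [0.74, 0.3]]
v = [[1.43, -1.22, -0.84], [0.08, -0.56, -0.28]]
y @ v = [[1.52, -0.96, -0.73],[1.08, -1.07, -0.71]]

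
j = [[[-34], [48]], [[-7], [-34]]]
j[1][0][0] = -7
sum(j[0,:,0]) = 14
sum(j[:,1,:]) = 14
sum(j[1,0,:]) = -7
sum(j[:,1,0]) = 14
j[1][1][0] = -34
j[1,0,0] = -7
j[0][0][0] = -34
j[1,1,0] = -34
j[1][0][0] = -7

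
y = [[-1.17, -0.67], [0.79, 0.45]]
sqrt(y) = [[1.35j, 0.00+0.74j], [0.00-0.87j, -0.44j]]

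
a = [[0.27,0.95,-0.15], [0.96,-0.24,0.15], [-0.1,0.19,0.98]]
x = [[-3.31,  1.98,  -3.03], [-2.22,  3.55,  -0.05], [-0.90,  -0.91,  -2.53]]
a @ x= [[-2.87,  4.04,  -0.49], [-2.78,  0.91,  -3.28], [-0.97,  -0.42,  -2.19]]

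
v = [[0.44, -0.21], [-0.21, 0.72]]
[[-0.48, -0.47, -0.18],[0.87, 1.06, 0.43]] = v @ [[-0.59,  -0.42,  -0.15], [1.04,  1.35,  0.56]]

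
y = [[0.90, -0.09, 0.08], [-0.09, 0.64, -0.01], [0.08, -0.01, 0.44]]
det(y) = 0.25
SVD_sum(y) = [[0.84,-0.26,0.14],[-0.26,0.08,-0.04],[0.14,-0.04,0.02]] + [[0.05, 0.16, 0.01], [0.16, 0.56, 0.04], [0.01, 0.04, 0.00]] + [[0.01, 0.0, -0.07],[0.00, 0.0, -0.01],[-0.07, -0.01, 0.41]]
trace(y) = 1.98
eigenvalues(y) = [0.94, 0.61, 0.43]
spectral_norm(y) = 0.94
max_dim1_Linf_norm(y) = 0.9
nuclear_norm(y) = 1.98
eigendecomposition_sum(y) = [[0.84,-0.26,0.14], [-0.26,0.08,-0.04], [0.14,-0.04,0.02]] + [[0.05, 0.16, 0.01], [0.16, 0.56, 0.04], [0.01, 0.04, 0.0]] + [[0.01,0.00,-0.07], [0.0,0.0,-0.01], [-0.07,-0.01,0.41]]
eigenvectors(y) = [[0.94,-0.28,-0.17], [-0.29,-0.96,-0.03], [0.16,-0.07,0.98]]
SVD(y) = [[-0.94, -0.28, -0.17], [0.29, -0.96, -0.03], [-0.16, -0.07, 0.98]] @ diag([0.9407024205610989, 0.6129473069550153, 0.4263502724838857]) @ [[-0.94, 0.29, -0.16], [-0.28, -0.96, -0.07], [-0.17, -0.03, 0.98]]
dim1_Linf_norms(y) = [0.9, 0.64, 0.44]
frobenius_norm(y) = 1.20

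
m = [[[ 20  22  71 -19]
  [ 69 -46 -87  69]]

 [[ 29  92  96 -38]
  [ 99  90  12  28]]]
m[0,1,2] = -87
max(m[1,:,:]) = 99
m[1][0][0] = 29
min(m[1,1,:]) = 12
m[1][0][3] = -38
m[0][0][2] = 71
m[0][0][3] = -19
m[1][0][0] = 29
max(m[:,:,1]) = 92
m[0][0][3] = -19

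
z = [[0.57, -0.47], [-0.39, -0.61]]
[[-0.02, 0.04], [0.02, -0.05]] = z @ [[-0.04, 0.09], [-0.01, 0.02]]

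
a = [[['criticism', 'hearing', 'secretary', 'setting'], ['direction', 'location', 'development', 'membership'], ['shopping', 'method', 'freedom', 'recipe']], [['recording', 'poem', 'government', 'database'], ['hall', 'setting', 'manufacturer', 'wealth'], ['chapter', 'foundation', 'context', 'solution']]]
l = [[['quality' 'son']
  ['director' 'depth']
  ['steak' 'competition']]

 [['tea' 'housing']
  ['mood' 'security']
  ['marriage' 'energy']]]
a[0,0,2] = 'secretary'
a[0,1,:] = ['direction', 'location', 'development', 'membership']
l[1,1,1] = 'security'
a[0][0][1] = 'hearing'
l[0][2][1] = 'competition'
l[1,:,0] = ['tea', 'mood', 'marriage']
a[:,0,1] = ['hearing', 'poem']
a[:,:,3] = [['setting', 'membership', 'recipe'], ['database', 'wealth', 'solution']]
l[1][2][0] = 'marriage'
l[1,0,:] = ['tea', 'housing']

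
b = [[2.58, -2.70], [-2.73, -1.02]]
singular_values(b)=[4.04, 2.48]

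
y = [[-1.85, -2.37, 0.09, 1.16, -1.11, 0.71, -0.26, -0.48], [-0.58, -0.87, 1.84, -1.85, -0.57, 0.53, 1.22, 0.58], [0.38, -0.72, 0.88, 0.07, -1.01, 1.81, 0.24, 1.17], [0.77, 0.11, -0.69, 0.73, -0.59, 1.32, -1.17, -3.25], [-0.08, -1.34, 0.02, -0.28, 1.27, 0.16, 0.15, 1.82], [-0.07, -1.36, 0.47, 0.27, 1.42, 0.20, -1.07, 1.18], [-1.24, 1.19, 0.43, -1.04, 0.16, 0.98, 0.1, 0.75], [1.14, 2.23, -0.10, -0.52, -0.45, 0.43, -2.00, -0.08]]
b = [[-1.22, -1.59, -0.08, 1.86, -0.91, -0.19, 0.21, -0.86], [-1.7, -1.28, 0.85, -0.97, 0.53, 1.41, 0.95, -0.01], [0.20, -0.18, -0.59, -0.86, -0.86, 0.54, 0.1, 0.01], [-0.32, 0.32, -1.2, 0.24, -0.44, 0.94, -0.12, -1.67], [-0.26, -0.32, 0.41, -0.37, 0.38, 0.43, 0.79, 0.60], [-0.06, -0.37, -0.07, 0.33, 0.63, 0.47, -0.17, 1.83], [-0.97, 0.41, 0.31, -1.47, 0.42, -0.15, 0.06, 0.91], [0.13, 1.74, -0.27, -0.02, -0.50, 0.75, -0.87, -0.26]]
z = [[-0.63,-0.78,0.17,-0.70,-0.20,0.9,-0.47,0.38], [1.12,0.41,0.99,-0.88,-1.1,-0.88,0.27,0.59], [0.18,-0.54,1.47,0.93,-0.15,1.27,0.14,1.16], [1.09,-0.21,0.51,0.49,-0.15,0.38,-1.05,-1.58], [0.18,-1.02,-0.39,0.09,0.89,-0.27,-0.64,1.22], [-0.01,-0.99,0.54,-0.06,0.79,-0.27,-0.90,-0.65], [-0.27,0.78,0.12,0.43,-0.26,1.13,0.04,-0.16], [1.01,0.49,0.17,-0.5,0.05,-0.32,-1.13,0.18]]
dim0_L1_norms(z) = [4.49, 5.22, 4.36, 4.08, 3.59, 5.42, 4.64, 5.92]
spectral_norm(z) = 2.85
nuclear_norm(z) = 14.02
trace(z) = 2.58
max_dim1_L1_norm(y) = 8.63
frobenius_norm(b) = 6.44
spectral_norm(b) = 3.78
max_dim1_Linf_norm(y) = 3.25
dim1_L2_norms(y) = [3.53, 3.21, 2.68, 3.95, 2.62, 2.6, 2.4, 3.31]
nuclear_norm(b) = 15.53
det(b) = -33.78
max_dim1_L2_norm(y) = 3.95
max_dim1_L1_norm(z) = 6.24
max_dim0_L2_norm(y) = 4.22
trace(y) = 0.38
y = b + z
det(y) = 448.85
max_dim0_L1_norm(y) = 10.19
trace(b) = -2.20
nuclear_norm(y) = 21.35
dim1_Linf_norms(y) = [2.37, 1.85, 1.81, 3.25, 1.82, 1.42, 1.24, 2.23]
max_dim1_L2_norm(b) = 3.06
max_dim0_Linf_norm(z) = 1.58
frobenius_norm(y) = 8.71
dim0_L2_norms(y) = [2.71, 4.12, 2.25, 2.61, 2.6, 2.65, 2.86, 4.22]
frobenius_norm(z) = 5.71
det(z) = -0.07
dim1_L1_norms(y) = [8.03, 8.04, 6.28, 8.63, 5.12, 6.04, 5.89, 6.95]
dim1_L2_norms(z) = [1.66, 2.36, 2.52, 2.34, 2.0, 1.79, 1.5, 1.72]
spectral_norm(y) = 5.38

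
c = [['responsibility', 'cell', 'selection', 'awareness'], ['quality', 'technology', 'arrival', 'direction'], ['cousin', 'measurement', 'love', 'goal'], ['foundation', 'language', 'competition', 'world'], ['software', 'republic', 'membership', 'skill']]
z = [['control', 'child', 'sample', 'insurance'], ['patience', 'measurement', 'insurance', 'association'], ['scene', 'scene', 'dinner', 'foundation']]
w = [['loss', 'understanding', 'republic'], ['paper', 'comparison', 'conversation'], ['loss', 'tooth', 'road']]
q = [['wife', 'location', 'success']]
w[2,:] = ['loss', 'tooth', 'road']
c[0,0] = 'responsibility'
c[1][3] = 'direction'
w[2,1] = 'tooth'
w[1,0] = 'paper'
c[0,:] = ['responsibility', 'cell', 'selection', 'awareness']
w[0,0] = 'loss'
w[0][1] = 'understanding'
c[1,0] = 'quality'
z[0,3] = 'insurance'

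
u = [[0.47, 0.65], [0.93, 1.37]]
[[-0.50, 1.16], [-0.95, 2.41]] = u@[[-1.71, 0.73], [0.47, 1.26]]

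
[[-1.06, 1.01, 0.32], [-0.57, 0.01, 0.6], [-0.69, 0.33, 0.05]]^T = [[-1.06,-0.57,-0.69], [1.01,0.01,0.33], [0.32,0.6,0.05]]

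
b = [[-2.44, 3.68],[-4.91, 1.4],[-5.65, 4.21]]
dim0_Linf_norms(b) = [5.65, 4.21]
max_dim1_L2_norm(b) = 7.05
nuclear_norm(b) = 11.81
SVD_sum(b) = [[-3.37, 2.36],[-3.95, 2.77],[-5.77, 4.04]] + [[0.93,1.32], [-0.96,-1.37], [0.12,0.17]]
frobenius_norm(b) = 9.76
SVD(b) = [[-0.43, 0.69], [-0.51, -0.72], [-0.74, 0.09]] @ diag([9.474827960144518, 2.3320238261355057]) @ [[0.82, -0.57],[0.57, 0.82]]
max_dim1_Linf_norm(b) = 5.65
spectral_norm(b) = 9.47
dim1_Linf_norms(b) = [3.68, 4.91, 5.65]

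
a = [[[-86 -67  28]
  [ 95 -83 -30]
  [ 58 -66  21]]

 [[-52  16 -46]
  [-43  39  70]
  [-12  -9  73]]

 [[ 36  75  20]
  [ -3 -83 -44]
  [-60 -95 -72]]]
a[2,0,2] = 20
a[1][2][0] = -12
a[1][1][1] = 39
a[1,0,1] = 16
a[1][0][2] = -46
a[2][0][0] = 36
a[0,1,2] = -30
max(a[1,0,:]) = 16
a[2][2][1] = -95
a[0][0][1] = -67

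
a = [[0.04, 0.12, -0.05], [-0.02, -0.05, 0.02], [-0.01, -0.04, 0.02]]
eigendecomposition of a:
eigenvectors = [[-0.87+0.00j, -0.87-0.00j, -0.38+0.00j], [0.38-0.12j, 0.38+0.12j, (0.46+0j)], [0.29+0.09j, 0.29-0.09j, (0.8+0j)]]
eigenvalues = [0.02j, -0.02j, 0j]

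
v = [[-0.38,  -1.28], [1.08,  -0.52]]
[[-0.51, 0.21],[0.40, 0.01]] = v@[[0.49, -0.06], [0.25, -0.15]]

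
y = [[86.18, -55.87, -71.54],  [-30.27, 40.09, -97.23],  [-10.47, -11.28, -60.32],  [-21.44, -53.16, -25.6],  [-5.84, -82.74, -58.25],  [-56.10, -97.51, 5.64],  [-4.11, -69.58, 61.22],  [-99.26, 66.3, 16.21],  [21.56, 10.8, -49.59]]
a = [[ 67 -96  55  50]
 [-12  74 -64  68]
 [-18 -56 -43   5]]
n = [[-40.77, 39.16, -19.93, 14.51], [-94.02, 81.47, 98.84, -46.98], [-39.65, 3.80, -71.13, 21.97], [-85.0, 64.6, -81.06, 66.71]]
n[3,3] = 66.71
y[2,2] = -60.32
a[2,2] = -43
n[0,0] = -40.77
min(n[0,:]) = -40.77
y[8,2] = -49.59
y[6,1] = -69.58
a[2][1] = -56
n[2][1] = 3.8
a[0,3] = 50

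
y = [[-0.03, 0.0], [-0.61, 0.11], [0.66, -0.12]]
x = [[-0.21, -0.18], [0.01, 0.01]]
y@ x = [[0.01, 0.01], [0.13, 0.11], [-0.14, -0.12]]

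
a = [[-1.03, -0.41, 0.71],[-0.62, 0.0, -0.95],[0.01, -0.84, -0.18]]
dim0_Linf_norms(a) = [1.03, 0.84, 0.95]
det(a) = 1.24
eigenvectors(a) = [[(0.35+0j), (-0.29+0.5j), -0.29-0.50j], [-0.76+0.00j, -0.61+0.00j, (-0.61-0j)], [(0.55+0j), -0.51-0.16j, -0.51+0.16j]]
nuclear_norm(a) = 3.29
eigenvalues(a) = [(0.98+0j), (-1.09+0.27j), (-1.09-0.27j)]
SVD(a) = [[-0.98, 0.04, -0.19], [0.01, -0.97, -0.26], [-0.19, -0.25, 0.95]] @ diag([1.3319900791565955, 1.1539879633549799, 0.8075978017925928]) @ [[0.75, 0.42, -0.5], [0.48, 0.17, 0.86], [0.45, -0.89, -0.08]]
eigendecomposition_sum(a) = [[0.08+0.00j, -0.24-0.00j, (0.24+0j)], [(-0.16+0j), (0.52+0j), -0.53+0.00j], [0.12+0.00j, -0.38-0.00j, (0.38+0j)]] + [[-0.55-0.07j, (-0.08+0.24j), 0.23+0.37j], [(-0.23-0.54j), (-0.26+0.05j), -0.21+0.41j], [(-0.05-0.51j), (-0.23-0.03j), -0.28+0.29j]] + [[-0.55+0.07j, (-0.08-0.24j), 0.23-0.37j], [-0.23+0.54j, (-0.26-0.05j), (-0.21-0.41j)], [(-0.05+0.51j), (-0.23+0.03j), -0.28-0.29j]]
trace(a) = -1.21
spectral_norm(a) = 1.33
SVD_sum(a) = [[-0.99, -0.55, 0.65], [0.01, 0.00, -0.0], [-0.20, -0.11, 0.13]] + [[0.02, 0.01, 0.04], [-0.53, -0.19, -0.96], [-0.14, -0.05, -0.25]] + [[-0.07, 0.14, 0.01], [-0.09, 0.18, 0.02], [0.34, -0.68, -0.06]]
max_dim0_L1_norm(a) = 1.84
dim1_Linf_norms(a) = [1.03, 0.95, 0.84]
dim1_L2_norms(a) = [1.32, 1.13, 0.86]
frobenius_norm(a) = 1.94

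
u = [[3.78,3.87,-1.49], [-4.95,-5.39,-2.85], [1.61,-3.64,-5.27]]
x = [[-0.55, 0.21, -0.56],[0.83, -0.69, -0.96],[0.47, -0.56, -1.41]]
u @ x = [[0.43, -1.04, -3.73], [-3.09, 4.28, 11.96], [-6.38, 5.80, 10.02]]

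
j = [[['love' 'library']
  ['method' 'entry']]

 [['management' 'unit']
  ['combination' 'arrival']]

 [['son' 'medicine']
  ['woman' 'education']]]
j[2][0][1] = 'medicine'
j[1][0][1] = 'unit'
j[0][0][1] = 'library'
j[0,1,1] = 'entry'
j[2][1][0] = 'woman'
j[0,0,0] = 'love'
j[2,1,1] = 'education'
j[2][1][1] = 'education'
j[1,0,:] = ['management', 'unit']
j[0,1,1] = 'entry'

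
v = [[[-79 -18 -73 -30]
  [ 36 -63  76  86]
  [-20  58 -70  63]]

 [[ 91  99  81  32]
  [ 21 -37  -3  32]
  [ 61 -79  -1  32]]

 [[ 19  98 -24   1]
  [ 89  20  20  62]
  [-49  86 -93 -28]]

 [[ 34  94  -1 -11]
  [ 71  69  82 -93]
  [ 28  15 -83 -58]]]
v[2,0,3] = 1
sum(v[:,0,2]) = -17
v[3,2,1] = 15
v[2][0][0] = 19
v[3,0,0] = 34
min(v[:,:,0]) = -79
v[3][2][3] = -58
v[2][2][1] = 86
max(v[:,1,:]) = 89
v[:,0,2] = [-73, 81, -24, -1]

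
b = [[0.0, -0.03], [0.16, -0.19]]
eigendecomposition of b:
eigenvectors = [[0.71, 0.18], [0.71, 0.98]]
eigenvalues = [-0.03, -0.16]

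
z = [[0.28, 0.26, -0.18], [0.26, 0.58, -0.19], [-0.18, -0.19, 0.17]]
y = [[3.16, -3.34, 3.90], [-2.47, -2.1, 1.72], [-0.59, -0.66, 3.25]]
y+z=[[3.44,  -3.08,  3.72],[-2.21,  -1.52,  1.53],[-0.77,  -0.85,  3.42]]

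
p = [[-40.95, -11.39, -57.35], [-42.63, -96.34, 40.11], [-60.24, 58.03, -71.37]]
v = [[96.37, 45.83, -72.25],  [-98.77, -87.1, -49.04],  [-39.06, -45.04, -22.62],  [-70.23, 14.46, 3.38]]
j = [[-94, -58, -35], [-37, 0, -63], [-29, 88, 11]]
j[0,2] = -35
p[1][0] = -42.63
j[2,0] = -29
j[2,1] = 88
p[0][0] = -40.95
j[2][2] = 11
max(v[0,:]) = 96.37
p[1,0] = -42.63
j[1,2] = -63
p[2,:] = [-60.24, 58.03, -71.37]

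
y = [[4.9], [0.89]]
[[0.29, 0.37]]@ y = [[1.75]]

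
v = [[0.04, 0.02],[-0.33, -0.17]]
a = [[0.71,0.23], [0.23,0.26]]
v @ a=[[0.03, 0.01],[-0.27, -0.12]]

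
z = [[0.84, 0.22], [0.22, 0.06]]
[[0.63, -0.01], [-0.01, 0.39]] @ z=[[0.53, 0.14], [0.08, 0.02]]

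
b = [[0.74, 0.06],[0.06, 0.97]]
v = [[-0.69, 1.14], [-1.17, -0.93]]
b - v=[[1.43, -1.08], [1.23, 1.9]]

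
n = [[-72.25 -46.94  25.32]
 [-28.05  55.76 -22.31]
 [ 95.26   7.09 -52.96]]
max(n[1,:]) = 55.76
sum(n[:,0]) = -5.039999999999992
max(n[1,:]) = 55.76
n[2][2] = -52.96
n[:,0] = [-72.25, -28.05, 95.26]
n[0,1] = -46.94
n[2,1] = 7.09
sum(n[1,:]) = 5.399999999999999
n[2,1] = 7.09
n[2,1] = 7.09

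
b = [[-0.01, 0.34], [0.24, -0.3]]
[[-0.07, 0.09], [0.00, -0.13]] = b @ [[-0.26, -0.23], [-0.22, 0.26]]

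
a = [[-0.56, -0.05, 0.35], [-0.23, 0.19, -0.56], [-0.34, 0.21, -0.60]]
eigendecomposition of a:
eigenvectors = [[(0.12-0.56j), (0.12+0.56j), (-0.09+0j)], [0.53+0.06j, 0.53-0.06j, -0.96+0.00j], [0.62+0.00j, (0.62-0j), -0.28+0.00j]]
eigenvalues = [(-0.49+0.33j), (-0.49-0.33j), 0j]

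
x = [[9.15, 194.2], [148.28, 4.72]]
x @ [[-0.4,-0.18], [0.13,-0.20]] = [[21.59,-40.49],[-58.70,-27.63]]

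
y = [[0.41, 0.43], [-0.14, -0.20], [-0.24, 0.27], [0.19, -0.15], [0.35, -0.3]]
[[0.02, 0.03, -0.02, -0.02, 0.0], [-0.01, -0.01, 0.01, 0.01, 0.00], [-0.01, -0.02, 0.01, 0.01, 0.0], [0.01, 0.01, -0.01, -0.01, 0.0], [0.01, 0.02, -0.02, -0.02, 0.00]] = y @ [[0.04, 0.07, -0.05, -0.05, 0.00], [0.00, 0.00, -0.0, -0.00, 0.0]]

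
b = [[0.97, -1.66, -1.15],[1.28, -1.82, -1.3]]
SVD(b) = [[-0.66, -0.75],[-0.75, 0.66]] @ diag([3.4124069504888177, 0.12360746035576937]) @ [[-0.47,0.72,0.51], [0.87,0.48,0.12]]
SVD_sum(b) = [[1.05, -1.62, -1.14], [1.21, -1.86, -1.31]] + [[-0.08, -0.04, -0.01], [0.07, 0.04, 0.01]]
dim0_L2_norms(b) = [1.61, 2.46, 1.74]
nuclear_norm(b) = 3.54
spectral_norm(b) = 3.41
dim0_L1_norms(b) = [2.25, 3.48, 2.45]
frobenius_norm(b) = 3.41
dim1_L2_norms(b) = [2.24, 2.58]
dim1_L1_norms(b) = [3.78, 4.4]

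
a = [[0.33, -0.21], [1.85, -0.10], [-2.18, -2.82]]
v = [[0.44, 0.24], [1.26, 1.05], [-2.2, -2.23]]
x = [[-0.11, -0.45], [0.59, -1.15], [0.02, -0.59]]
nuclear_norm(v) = 3.76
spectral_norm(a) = 3.75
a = v + x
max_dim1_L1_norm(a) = 5.0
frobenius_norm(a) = 4.04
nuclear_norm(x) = 1.81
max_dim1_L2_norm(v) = 3.13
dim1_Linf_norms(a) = [0.33, 1.85, 2.82]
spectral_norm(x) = 1.45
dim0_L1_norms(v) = [3.9, 3.52]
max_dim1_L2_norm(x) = 1.29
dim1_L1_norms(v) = [0.68, 2.31, 4.43]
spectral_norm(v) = 3.57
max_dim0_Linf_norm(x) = 1.15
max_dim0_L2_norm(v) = 2.57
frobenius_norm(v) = 3.57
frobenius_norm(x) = 1.49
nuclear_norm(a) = 5.25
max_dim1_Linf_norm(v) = 2.23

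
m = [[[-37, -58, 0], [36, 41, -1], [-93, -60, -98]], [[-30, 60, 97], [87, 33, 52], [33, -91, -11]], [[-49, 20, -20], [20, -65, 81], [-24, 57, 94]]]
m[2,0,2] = -20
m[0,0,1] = -58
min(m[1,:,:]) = -91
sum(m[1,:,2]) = 138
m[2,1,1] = -65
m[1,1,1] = 33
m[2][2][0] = -24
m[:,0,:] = [[-37, -58, 0], [-30, 60, 97], [-49, 20, -20]]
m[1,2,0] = 33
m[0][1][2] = -1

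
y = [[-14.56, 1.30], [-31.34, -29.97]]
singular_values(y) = [44.49, 10.72]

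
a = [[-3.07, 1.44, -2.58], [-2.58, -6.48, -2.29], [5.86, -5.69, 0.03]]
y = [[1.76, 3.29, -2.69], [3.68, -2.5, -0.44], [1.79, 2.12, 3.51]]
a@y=[[-4.72, -19.17, -1.43], [-32.49, 2.86, 1.75], [-10.57, 33.57, -13.15]]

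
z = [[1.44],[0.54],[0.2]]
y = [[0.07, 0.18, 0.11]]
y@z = [[0.22]]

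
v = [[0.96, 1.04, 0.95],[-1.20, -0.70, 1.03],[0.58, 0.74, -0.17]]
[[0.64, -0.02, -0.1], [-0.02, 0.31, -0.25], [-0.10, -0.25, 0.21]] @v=[[0.58, 0.61, 0.6], [-0.54, -0.42, 0.34], [0.33, 0.23, -0.39]]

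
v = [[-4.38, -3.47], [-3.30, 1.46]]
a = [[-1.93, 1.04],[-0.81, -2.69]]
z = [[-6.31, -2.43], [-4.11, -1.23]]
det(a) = 6.03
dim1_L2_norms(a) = [2.19, 2.81]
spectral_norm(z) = 8.00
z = v + a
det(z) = -2.23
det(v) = -17.85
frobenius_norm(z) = 8.01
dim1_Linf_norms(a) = [1.93, 2.69]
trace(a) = -4.62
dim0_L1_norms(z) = [10.42, 3.66]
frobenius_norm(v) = 6.65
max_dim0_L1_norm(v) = 7.68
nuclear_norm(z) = 8.28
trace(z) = -7.54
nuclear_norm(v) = 8.94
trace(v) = -2.92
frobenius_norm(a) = 3.56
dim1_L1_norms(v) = [7.85, 4.76]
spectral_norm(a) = 2.89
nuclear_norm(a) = 4.98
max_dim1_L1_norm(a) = 3.5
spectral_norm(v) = 5.93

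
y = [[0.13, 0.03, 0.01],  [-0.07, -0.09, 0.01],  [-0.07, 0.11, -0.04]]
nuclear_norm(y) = 0.32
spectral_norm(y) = 0.17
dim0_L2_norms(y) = [0.16, 0.15, 0.04]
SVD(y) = [[-0.80,-0.08,0.59],[0.56,-0.45,0.7],[0.21,0.89,0.4]] @ diag([0.16656710683152154, 0.14779999728036636, 0.003249573156612876]) @ [[-0.95, -0.31, -0.06], [-0.28, 0.92, -0.28], [0.15, -0.24, -0.96]]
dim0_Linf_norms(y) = [0.13, 0.11, 0.04]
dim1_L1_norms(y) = [0.17, 0.17, 0.22]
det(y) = 0.00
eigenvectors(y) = [[-0.77, -0.12, 0.03], [0.3, 0.22, -0.49], [0.57, 0.97, 0.87]]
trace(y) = 0.00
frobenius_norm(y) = 0.22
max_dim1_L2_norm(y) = 0.14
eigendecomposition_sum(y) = [[0.13, 0.02, 0.01], [-0.05, -0.01, -0.00], [-0.10, -0.02, -0.01]] + [[0.0,0.0,0.00], [-0.0,-0.0,-0.00], [-0.01,-0.01,-0.01]] + [[0.0, 0.0, -0.0], [-0.02, -0.08, 0.02], [0.03, 0.14, -0.03]]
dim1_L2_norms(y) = [0.13, 0.11, 0.14]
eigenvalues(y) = [0.11, -0.01, -0.1]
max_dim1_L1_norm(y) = 0.22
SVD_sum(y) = [[0.13, 0.04, 0.01], [-0.09, -0.03, -0.01], [-0.03, -0.01, -0.0]] + [[0.0, -0.01, 0.0], [0.02, -0.06, 0.02], [-0.04, 0.12, -0.04]] + [[0.00,  -0.00,  -0.0], [0.00,  -0.0,  -0.00], [0.00,  -0.0,  -0.0]]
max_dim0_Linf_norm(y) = 0.13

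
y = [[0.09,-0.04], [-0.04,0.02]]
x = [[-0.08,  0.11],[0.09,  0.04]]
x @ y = [[-0.01, 0.01], [0.01, -0.0]]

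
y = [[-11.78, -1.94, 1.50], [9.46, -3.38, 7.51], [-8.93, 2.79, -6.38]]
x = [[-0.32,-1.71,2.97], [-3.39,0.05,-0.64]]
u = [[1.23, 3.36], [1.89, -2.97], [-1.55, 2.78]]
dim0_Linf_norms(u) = [1.89, 3.36]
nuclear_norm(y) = 27.27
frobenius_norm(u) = 5.94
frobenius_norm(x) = 4.87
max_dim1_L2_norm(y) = 12.54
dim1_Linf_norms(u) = [3.36, 2.97, 2.78]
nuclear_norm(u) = 7.86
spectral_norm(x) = 3.57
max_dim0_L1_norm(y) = 30.17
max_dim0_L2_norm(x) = 3.41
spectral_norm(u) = 5.42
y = u @ x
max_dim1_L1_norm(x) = 5.0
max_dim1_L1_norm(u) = 4.86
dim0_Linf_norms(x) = [3.39, 1.71, 2.97]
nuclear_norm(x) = 6.89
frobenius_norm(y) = 20.74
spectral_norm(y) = 19.05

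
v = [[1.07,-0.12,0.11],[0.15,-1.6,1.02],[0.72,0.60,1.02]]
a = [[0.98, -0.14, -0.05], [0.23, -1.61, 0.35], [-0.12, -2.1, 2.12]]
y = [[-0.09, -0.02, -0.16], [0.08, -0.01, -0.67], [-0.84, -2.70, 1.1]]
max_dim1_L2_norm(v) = 1.9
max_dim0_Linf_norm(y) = 2.7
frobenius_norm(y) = 3.11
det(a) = -2.52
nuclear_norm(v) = 4.25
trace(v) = 0.49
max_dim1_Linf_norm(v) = 1.6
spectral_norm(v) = 1.94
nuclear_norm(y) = 3.78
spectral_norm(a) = 3.31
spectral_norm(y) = 3.05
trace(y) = 1.00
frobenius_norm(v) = 2.59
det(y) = 0.19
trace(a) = 1.49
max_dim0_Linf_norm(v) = 1.6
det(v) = -2.33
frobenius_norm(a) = 3.56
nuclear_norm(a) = 5.11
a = v + y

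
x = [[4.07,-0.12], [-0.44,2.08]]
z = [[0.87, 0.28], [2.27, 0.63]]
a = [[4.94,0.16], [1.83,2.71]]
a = z + x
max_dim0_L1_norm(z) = 3.14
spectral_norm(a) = 5.41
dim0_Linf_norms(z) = [2.27, 0.63]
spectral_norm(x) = 4.11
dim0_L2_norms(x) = [4.09, 2.08]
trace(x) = 6.15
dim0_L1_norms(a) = [6.77, 2.87]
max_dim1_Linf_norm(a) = 4.94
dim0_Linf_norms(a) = [4.94, 2.71]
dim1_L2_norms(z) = [0.91, 2.36]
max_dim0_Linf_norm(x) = 4.07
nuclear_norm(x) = 6.16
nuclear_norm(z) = 2.56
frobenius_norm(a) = 5.93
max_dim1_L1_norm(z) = 2.9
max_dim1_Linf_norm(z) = 2.27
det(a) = 13.09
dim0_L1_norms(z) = [3.14, 0.91]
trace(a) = 7.65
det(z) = -0.09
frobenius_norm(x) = 4.59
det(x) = 8.41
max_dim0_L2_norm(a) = 5.27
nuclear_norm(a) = 7.83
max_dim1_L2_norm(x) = 4.07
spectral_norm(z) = 2.53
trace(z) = 1.50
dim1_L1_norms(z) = [1.15, 2.9]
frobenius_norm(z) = 2.53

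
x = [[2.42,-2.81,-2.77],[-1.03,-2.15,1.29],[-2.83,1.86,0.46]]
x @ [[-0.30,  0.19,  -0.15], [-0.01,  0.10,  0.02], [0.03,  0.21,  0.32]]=[[-0.78, -0.4, -1.31], [0.37, -0.14, 0.52], [0.84, -0.26, 0.61]]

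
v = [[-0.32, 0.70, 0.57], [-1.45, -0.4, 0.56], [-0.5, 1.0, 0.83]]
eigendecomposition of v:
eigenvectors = [[(0.51-0.01j), (0.51+0.01j), 0.42+0.00j],[(-0.29+0.37j), (-0.29-0.37j), (-0.46+0j)],[(0.72+0j), (0.72-0j), 0.78+0.00j]]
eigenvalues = [(0.07+0.52j), (0.07-0.52j), (-0.03+0j)]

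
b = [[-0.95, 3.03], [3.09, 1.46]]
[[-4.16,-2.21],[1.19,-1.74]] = b @[[0.9,-0.19], [-1.09,-0.79]]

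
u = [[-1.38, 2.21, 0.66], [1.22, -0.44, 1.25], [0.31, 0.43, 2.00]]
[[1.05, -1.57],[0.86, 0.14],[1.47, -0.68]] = u@[[0.25, 0.2], [0.45, -0.51], [0.60, -0.26]]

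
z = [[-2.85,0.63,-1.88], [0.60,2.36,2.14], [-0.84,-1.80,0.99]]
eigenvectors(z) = [[(0.98+0j), -0.06+0.28j, (-0.06-0.28j)], [-0.16+0.00j, -0.69+0.00j, (-0.69-0j)], [(0.13+0j), (0.18-0.64j), (0.18+0.64j)]]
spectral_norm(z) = 3.97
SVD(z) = [[-0.74, 0.61, -0.28], [0.66, 0.59, -0.47], [-0.12, -0.53, -0.84]] @ diag([3.9680513202066536, 2.914966693471738, 1.801731915729051]) @ [[0.66, 0.33, 0.68], [-0.32, 0.94, -0.14], [0.68, 0.12, -0.72]]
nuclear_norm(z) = 8.68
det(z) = -20.84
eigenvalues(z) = [(-3.2+0j), (1.85+1.76j), (1.85-1.76j)]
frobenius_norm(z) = 5.24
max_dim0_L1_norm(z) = 5.01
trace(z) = 0.50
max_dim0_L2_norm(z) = 3.03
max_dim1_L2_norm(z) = 3.47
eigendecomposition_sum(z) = [[(-3.04+0j), -0.08+0.00j, -1.32+0.00j],[(0.48-0j), (0.01-0j), (0.21-0j)],[(-0.4+0j), -0.01+0.00j, -0.17+0.00j]] + [[0.09-0.01j, (0.36-0.42j), (-0.28-0.47j)], [(0.06+0.22j), (1.17+0.63j), (0.97-0.89j)], [(-0.22-0j), -0.89+0.93j, 0.58+1.14j]] + [[0.09+0.01j, (0.36+0.42j), (-0.28+0.47j)], [(0.06-0.22j), (1.17-0.63j), 0.97+0.89j], [(-0.22+0j), (-0.89-0.93j), 0.58-1.14j]]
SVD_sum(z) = [[-1.93, -0.97, -1.99], [1.72, 0.86, 1.78], [-0.31, -0.16, -0.32]] + [[-0.57, 1.66, -0.26], [-0.55, 1.60, -0.25], [0.50, -1.46, 0.22]] + [[-0.35, -0.06, 0.37], [-0.58, -0.10, 0.61], [-1.03, -0.18, 1.09]]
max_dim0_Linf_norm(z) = 2.85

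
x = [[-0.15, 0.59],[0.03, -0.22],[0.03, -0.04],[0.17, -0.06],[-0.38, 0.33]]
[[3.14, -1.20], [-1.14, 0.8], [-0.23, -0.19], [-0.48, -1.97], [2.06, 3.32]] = x @ [[-1.03, -13.50], [5.06, -5.47]]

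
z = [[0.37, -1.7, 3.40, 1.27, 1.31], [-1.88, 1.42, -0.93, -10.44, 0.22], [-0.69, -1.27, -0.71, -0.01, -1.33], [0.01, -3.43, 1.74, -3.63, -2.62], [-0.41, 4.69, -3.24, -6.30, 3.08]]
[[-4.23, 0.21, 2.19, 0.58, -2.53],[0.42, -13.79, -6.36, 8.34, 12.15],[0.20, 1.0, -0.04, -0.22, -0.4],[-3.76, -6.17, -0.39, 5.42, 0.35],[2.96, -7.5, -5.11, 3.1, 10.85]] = z @ [[-0.75, -0.75, 0.39, 0.61, -0.56], [1.3, -0.29, -0.44, -0.24, 0.21], [-0.29, -0.65, 0.14, 0.40, -0.46], [0.28, 1.48, 0.47, -0.98, -0.98], [-0.85, 0.25, 0.17, -0.13, 0.64]]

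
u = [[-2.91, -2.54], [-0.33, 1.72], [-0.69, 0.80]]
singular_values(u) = [3.98, 1.81]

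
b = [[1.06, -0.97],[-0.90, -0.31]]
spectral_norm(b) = 1.54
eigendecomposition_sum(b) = [[1.22, -0.64], [-0.6, 0.31]] + [[-0.16,-0.33], [-0.30,-0.62]]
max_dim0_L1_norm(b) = 1.96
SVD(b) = [[-0.91, 0.41], [0.41, 0.91]] @ diag([1.5357026970913539, 0.7824431136806949]) @ [[-0.87, 0.49], [-0.49, -0.87]]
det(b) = -1.20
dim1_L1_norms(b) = [2.03, 1.21]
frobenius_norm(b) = 1.72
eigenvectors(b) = [[0.90, 0.47], [-0.44, 0.88]]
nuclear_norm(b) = 2.32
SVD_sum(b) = [[1.22,-0.69], [-0.55,0.31]] + [[-0.16,-0.28], [-0.35,-0.62]]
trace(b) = 0.75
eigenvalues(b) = [1.53, -0.78]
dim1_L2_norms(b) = [1.44, 0.95]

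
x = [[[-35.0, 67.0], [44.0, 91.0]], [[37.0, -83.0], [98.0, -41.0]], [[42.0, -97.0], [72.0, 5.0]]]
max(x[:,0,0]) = 42.0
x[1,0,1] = -83.0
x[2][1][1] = 5.0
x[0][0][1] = 67.0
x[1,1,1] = -41.0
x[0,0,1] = 67.0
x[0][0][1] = 67.0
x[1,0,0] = 37.0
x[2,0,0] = 42.0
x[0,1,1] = 91.0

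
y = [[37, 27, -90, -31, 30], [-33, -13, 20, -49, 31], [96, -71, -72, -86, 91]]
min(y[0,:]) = -90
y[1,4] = 31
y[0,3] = -31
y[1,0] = -33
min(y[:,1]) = -71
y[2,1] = -71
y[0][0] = 37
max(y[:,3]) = -31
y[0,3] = -31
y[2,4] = 91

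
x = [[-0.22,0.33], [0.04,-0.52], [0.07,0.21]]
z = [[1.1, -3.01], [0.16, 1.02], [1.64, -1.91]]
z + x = [[0.88, -2.68],[0.2, 0.5],[1.71, -1.70]]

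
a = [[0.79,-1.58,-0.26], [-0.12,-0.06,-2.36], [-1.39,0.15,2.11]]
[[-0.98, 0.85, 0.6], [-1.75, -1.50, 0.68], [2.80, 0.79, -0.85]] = a@[[-0.82,0.34,0.14], [0.08,-0.47,-0.26], [0.78,0.63,-0.29]]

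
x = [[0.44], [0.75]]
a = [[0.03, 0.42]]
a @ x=[[0.33]]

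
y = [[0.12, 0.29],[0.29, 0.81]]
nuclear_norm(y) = 0.93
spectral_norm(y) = 0.92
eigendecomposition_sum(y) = [[0.01, -0.0], [-0.00, 0.0]] + [[0.11,0.29], [0.29,0.81]]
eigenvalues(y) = [0.01, 0.92]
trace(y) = 0.93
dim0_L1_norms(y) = [0.41, 1.1]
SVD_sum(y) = [[0.11, 0.29], [0.29, 0.81]] + [[0.01, -0.0], [-0.00, 0.00]]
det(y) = 0.01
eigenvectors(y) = [[-0.94, -0.34], [0.34, -0.94]]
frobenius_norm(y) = 0.92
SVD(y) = [[-0.34, -0.94], [-0.94, 0.34]] @ diag([0.9156939094329988, 0.014306090567001332]) @ [[-0.34,  -0.94], [-0.94,  0.34]]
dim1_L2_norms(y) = [0.31, 0.86]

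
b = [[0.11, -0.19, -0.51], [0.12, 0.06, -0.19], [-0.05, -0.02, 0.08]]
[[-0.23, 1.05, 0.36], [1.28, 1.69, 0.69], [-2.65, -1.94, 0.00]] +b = [[-0.12, 0.86, -0.15],[1.40, 1.75, 0.5],[-2.70, -1.96, 0.08]]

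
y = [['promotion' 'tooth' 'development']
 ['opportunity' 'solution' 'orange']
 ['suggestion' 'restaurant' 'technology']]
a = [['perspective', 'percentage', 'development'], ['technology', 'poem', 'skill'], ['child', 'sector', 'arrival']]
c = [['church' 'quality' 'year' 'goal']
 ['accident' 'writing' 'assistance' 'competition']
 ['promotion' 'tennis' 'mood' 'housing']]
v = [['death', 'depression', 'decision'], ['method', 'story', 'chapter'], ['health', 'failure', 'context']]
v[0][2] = 'decision'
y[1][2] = 'orange'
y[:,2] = ['development', 'orange', 'technology']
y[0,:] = ['promotion', 'tooth', 'development']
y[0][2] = 'development'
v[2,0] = 'health'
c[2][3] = 'housing'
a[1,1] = 'poem'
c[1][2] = 'assistance'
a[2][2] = 'arrival'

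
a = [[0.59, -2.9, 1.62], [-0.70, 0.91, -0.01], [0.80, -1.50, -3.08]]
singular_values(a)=[3.59, 3.47, 0.41]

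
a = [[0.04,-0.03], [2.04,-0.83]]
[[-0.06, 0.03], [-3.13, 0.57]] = a @ [[-1.46, -0.26],[0.18, -1.32]]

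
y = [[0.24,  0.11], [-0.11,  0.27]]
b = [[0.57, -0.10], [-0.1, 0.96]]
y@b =[[0.13,  0.08], [-0.09,  0.27]]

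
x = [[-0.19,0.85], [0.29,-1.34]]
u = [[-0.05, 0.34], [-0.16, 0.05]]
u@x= [[0.11, -0.50], [0.04, -0.2]]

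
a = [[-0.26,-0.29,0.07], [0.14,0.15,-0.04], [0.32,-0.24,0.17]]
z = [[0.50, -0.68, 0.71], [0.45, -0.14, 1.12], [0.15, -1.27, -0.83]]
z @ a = [[0.0,-0.42,0.18], [0.22,-0.42,0.23], [-0.48,-0.03,-0.08]]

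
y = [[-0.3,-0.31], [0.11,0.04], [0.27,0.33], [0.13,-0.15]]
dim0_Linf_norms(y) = [0.3, 0.33]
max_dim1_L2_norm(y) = 0.43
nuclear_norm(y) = 0.82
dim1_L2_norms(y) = [0.43, 0.12, 0.43, 0.2]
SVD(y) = [[-0.70, 0.08], [0.17, -0.27], [0.69, 0.09], [-0.04, -0.96]] @ diag([0.6152500433820062, 0.20607616096589065]) @ [[0.67, 0.75], [-0.75, 0.67]]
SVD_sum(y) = [[-0.29, -0.32], [0.07, 0.08], [0.28, 0.32], [-0.02, -0.02]] + [[-0.01,0.01], [0.04,-0.04], [-0.01,0.01], [0.15,-0.13]]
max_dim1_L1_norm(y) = 0.61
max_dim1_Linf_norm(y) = 0.33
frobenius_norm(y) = 0.65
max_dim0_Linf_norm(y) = 0.33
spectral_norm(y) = 0.62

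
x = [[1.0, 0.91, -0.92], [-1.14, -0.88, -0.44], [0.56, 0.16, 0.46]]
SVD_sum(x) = [[1.13,0.89,-0.17],[-1.07,-0.85,0.17],[0.37,0.3,-0.06]] + [[-0.15,0.04,-0.74], [-0.12,0.03,-0.59], [0.11,-0.03,0.54]] + [[0.02, -0.03, -0.01], [0.05, -0.06, -0.01], [0.08, -0.11, -0.02]]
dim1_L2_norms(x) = [1.64, 1.51, 0.74]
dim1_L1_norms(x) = [2.83, 2.46, 1.18]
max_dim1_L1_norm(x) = 2.83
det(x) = -0.37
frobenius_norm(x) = 2.34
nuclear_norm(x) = 3.33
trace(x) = 0.58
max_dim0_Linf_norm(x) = 1.14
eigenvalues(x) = [(0.46+0.95j), (0.46-0.95j), (-0.33+0j)]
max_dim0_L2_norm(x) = 1.62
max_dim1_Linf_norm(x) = 1.14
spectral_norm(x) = 2.06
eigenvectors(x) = [[0.75+0.00j, (0.75-0j), (-0.48+0j)],[-0.38+0.39j, (-0.38-0.39j), 0.86+0.00j],[0.07-0.38j, 0.07+0.38j, (0.16+0j)]]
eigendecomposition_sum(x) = [[0.46+0.50j,  (0.36+0.16j),  -0.56+0.62j], [-0.50-0.01j,  (-0.27+0.11j),  -0.04-0.61j], [0.29-0.19j,  0.11-0.17j,  (0.26+0.34j)]] + [[(0.46-0.5j),0.36-0.16j,(-0.56-0.62j)], [(-0.5+0.01j),-0.27-0.11j,-0.04+0.61j], [(0.29+0.19j),0.11+0.17j,(0.26-0.34j)]] + [[0.08+0.00j,(0.19+0j),0.20-0.00j], [-0.14-0.00j,-0.35-0.00j,(-0.36+0j)], [(-0.03-0j),-0.07-0.00j,(-0.07+0j)]]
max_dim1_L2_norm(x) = 1.64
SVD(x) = [[-0.71,-0.68,0.20], [0.67,-0.54,0.51], [-0.23,0.49,0.84]] @ diag([2.055852265934102, 1.1138616478792156, 0.1602613179697971]) @ [[-0.78, -0.62, 0.12], [0.19, -0.05, 0.98], [0.60, -0.79, -0.16]]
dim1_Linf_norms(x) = [1.0, 1.14, 0.56]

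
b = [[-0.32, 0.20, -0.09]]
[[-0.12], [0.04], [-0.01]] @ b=[[0.04, -0.02, 0.01], [-0.01, 0.01, -0.0], [0.0, -0.0, 0.00]]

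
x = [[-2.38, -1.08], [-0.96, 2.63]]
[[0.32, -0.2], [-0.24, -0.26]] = x @ [[-0.08, 0.11], [-0.12, -0.06]]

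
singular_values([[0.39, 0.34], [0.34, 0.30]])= [0.69, 0.0]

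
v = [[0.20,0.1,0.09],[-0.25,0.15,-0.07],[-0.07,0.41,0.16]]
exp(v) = [[1.20,0.14,0.10], [-0.29,1.13,-0.09], [-0.14,0.47,1.15]]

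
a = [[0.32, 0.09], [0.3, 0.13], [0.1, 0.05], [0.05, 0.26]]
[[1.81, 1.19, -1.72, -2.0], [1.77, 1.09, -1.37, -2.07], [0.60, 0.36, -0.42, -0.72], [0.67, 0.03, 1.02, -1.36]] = a @ [[5.22,3.9,-6.84,-5.04], [1.58,-0.62,5.24,-4.27]]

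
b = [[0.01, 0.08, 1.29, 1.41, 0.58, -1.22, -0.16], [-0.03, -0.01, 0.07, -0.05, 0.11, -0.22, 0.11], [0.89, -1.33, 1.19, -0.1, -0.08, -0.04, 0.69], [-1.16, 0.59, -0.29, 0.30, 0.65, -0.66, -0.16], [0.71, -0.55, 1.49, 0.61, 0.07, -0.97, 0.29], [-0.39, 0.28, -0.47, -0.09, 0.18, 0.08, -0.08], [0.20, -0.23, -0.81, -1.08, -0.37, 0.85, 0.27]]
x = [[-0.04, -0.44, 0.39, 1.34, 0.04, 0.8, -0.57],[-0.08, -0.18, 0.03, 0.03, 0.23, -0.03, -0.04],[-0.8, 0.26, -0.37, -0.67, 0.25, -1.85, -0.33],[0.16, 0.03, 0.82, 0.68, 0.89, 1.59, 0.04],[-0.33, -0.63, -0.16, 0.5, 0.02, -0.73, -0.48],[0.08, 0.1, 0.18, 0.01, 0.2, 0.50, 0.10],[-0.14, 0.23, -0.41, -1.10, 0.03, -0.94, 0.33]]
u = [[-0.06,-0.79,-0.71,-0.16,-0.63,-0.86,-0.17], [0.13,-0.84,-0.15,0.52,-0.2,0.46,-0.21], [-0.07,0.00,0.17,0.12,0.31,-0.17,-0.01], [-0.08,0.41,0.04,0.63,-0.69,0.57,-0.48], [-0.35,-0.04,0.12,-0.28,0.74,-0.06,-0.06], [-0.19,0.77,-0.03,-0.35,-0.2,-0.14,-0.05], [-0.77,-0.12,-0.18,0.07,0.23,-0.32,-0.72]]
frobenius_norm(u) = 2.88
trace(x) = 0.94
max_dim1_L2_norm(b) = 2.35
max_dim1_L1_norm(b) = 4.75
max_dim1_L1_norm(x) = 4.53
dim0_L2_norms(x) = [0.9, 0.87, 1.09, 2.04, 0.97, 2.87, 0.89]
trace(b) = 1.91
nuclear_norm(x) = 6.86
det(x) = -0.00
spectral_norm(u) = 1.70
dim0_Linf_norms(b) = [1.16, 1.33, 1.49, 1.41, 0.65, 1.22, 0.69]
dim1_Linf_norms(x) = [1.34, 0.23, 1.85, 1.59, 0.73, 0.5, 1.1]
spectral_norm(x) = 3.53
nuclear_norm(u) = 6.00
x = b @ u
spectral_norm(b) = 3.55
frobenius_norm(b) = 4.54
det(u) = 0.00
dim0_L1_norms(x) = [1.63, 1.87, 2.36, 4.33, 1.66, 6.44, 1.89]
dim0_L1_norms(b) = [3.39, 3.07, 5.61, 3.64, 2.04, 4.04, 1.76]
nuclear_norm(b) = 7.53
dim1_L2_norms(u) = [1.52, 1.15, 0.42, 1.27, 0.88, 0.9, 1.15]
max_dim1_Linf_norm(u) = 0.86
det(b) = -0.00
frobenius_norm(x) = 4.11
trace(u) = -0.22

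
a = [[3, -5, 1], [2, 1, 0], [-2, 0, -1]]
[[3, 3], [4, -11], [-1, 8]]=a @[[2, -4], [0, -3], [-3, 0]]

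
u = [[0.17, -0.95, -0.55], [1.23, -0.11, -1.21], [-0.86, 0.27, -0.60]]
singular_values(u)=[1.87, 1.07, 0.88]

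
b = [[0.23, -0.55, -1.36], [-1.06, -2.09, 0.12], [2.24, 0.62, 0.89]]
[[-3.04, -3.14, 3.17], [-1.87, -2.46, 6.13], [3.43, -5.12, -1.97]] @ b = [[9.73, 10.2, 6.58], [15.91, 9.97, 7.7], [1.8, 7.59, -7.03]]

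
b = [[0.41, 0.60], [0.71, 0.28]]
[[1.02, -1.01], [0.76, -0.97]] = b @ [[0.55,-0.96],  [1.33,-1.03]]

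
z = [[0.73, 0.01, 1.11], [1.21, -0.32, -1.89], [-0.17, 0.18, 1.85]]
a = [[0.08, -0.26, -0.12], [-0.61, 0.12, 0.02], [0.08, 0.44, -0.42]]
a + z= [[0.81, -0.25, 0.99],[0.6, -0.2, -1.87],[-0.09, 0.62, 1.43]]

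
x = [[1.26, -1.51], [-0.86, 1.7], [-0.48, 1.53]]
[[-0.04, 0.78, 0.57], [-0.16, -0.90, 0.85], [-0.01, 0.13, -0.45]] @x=[[-0.99, 2.26], [0.16, 0.01], [0.09, -0.45]]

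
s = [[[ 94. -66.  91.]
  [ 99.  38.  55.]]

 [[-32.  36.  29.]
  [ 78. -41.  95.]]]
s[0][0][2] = 91.0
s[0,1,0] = 99.0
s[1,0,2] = 29.0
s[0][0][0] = 94.0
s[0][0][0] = 94.0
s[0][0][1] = -66.0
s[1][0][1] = 36.0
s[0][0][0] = 94.0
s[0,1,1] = 38.0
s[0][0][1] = -66.0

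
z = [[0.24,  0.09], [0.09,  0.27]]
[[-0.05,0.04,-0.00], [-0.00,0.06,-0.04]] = z @ [[-0.23, 0.07, 0.05],[0.07, 0.21, -0.16]]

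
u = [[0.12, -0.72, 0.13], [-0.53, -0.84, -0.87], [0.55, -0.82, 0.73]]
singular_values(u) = [1.39, 1.37, 0.01]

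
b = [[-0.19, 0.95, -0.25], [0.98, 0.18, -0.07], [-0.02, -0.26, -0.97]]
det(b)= 1.004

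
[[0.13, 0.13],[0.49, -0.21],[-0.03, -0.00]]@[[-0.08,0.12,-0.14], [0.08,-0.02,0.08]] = [[-0.0,0.01,-0.01], [-0.06,0.06,-0.09], [0.0,-0.00,0.00]]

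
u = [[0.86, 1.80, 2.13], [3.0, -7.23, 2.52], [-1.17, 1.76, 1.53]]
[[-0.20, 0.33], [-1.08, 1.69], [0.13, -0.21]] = u @[[-0.14, 0.23],[0.06, -0.09],[-0.09, 0.14]]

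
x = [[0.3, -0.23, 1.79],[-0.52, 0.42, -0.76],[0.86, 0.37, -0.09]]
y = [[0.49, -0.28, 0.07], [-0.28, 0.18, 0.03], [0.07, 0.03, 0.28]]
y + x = [[0.79, -0.51, 1.86], [-0.8, 0.6, -0.73], [0.93, 0.40, 0.19]]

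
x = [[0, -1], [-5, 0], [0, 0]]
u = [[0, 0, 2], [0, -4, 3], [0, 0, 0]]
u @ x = [[0, 0], [20, 0], [0, 0]]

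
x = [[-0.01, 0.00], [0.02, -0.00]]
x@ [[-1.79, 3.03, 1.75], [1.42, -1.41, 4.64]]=[[0.02, -0.03, -0.02], [-0.04, 0.06, 0.04]]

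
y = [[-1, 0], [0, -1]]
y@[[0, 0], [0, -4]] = [[0, 0], [0, 4]]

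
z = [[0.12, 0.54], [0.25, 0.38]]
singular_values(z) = [0.7, 0.13]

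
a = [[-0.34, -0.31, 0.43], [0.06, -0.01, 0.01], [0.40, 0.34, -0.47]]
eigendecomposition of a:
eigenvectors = [[0.66, 0.20, 0.08], [-0.04, -0.86, 0.78], [-0.75, -0.47, 0.63]]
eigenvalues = [-0.81, -0.02, 0.0]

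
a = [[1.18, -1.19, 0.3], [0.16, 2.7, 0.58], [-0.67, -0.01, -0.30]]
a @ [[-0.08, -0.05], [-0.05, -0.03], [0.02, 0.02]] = [[-0.03, -0.02], [-0.14, -0.08], [0.05, 0.03]]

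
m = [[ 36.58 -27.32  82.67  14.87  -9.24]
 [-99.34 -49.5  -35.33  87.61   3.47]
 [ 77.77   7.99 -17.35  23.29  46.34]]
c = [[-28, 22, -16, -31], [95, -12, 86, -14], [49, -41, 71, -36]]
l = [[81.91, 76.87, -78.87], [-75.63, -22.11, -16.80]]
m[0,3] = 14.87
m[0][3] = 14.87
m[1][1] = -49.5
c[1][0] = 95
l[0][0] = 81.91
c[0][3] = -31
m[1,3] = 87.61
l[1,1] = -22.11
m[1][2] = -35.33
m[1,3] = 87.61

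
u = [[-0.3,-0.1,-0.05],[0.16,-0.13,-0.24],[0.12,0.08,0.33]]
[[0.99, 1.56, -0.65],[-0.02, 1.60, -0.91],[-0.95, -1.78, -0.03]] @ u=[[-0.13, -0.35, -0.64], [0.15, -0.28, -0.68], [-0.0, 0.32, 0.46]]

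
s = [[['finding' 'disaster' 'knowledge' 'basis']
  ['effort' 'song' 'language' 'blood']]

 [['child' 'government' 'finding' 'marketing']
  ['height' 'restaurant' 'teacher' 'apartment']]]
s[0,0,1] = 'disaster'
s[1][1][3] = 'apartment'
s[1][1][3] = 'apartment'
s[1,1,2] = 'teacher'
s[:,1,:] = [['effort', 'song', 'language', 'blood'], ['height', 'restaurant', 'teacher', 'apartment']]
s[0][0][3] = 'basis'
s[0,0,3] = 'basis'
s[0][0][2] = 'knowledge'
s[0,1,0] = 'effort'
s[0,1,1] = 'song'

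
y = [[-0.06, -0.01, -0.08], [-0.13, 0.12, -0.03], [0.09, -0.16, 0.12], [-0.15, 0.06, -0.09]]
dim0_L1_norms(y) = [0.43, 0.35, 0.32]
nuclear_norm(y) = 0.50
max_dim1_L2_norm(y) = 0.22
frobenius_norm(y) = 0.35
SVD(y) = [[-0.22, 0.67, 0.31], [-0.51, -0.31, -0.65], [0.63, 0.42, -0.64], [-0.53, 0.52, -0.26]] @ diag([0.330352862099464, 0.09862771011969311, 0.07575989241833925]) @ [[0.66,  -0.58,  0.48], [-0.42,  -0.81,  -0.42], [0.63,  0.08,  -0.77]]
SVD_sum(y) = [[-0.05, 0.04, -0.03], [-0.11, 0.10, -0.08], [0.14, -0.12, 0.1], [-0.12, 0.10, -0.08]] + [[-0.03, -0.05, -0.03],[0.01, 0.02, 0.01],[-0.02, -0.03, -0.02],[-0.02, -0.04, -0.02]] + [[0.01, 0.0, -0.02],  [-0.03, -0.0, 0.04],  [-0.03, -0.00, 0.04],  [-0.01, -0.0, 0.02]]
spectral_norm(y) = 0.33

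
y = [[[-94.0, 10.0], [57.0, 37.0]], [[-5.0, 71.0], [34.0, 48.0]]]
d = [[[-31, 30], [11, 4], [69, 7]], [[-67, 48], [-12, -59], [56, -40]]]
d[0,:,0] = [-31, 11, 69]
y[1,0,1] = 71.0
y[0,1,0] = 57.0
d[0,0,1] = 30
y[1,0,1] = 71.0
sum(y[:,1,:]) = 176.0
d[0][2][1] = 7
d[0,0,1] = 30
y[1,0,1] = 71.0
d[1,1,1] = -59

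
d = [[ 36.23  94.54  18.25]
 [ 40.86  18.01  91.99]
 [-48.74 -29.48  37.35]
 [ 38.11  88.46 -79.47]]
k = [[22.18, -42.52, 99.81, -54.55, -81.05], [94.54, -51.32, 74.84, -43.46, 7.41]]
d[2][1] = -29.48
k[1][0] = 94.54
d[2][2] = 37.35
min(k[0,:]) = -81.05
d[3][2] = -79.47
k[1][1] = -51.32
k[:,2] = [99.81, 74.84]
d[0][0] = 36.23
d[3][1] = 88.46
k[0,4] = -81.05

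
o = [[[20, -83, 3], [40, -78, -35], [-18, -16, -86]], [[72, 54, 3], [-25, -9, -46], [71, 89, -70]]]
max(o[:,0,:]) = 72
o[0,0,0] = 20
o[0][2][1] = -16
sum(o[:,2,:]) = -30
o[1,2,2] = -70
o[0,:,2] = [3, -35, -86]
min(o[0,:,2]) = -86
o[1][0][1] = 54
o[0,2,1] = -16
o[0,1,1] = -78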